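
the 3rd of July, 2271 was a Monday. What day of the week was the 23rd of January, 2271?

Monday

Count forward from the earlier date (January 23, 2271) to the later (July 3, 2271):
January 2271: 31 − 23 = 8 days remain.
Then February 2271 (28), March (31), April (30), May (31), June (30): 28 + 31 + 30 + 31 + 30 = 150 days.
July 1–3, 2271: 3 days.
Total: 8 + 150 + 3 = 161 days.
161 is a multiple of 7, so the 23rd of January, 2271 falls on the same weekday: Monday.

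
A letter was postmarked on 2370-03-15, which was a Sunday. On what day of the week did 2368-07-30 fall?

Tuesday

Count forward from the earlier date (July 30, 2368) to the later (March 15, 2370):
Day-of-year of July 30, 2368: 212.
Day-of-year of March 15, 2370: 74.
2368 has 366 days, so 366 − 212 = 154 days remain in 2368.
Full years: 2369: 365. Sum = 365.
Total: 154 + 365 + 74 = 593 days.
593 mod 7 = 5, so 5 days before Sunday is Tuesday.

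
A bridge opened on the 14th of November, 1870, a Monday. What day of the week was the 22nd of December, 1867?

Count forward from the earlier date (December 22, 1867) to the later (November 14, 1870):
Day-of-year of December 22, 1867: 356.
Day-of-year of November 14, 1870: 318.
1867 has 365 days, so 365 − 356 = 9 days remain in 1867.
Full years: 1868: 366; 1869: 365. Sum = 731.
Total: 9 + 731 + 318 = 1058 days.
1058 mod 7 = 1, so 1 day before Monday is Sunday.

Sunday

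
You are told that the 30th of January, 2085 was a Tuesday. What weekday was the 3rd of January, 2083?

Count forward from the earlier date (January 3, 2083) to the later (January 30, 2085):
January 2083: 31 − 3 = 28 days remain.
Then 23 full months totalling 700 days.
January 1–30, 2085: 30 days.
Total: 28 + 700 + 30 = 758 days.
758 mod 7 = 2, so 2 days before Tuesday is Sunday.

Sunday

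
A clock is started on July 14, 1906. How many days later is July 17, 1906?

Within July 1906: 17 − 14 = 3 days.

3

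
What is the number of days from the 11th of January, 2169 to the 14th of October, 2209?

Day-of-year of January 11, 2169: 11.
Day-of-year of October 14, 2209: 287.
2169 has 365 days, so 365 − 11 = 354 days remain in 2169.
Full years 2170–2208: 30 common + 9 leap = 30×365 + 9×366 = 14244 days.
Total: 354 + 14244 + 287 = 14885 days.

14885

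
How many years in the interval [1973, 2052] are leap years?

20

Years divisible by 4: 1976, 1980, …, 2052 — 20 in all.
2000 is divisible by 400, so still leap.
No century exceptions apply. Count: 20.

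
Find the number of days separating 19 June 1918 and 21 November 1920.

886

Day-of-year of June 19, 1918: 170.
Day-of-year of November 21, 1920: 326.
1918 has 365 days, so 365 − 170 = 195 days remain in 1918.
Full years: 1919: 365. Sum = 365.
Total: 195 + 365 + 326 = 886 days.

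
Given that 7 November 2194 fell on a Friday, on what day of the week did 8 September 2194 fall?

Count forward from the earlier date (September 8, 2194) to the later (November 7, 2194):
September 2194: 30 − 8 = 22 days remain.
Then October (31): 31 days.
November 1–7, 2194: 7 days.
Total: 22 + 31 + 7 = 60 days.
60 mod 7 = 4, so 4 days before Friday is Monday.

Monday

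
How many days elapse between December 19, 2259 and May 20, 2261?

518

Day-of-year of December 19, 2259: 353.
Day-of-year of May 20, 2261: 140.
2259 has 365 days, so 365 − 353 = 12 days remain in 2259.
Full years: 2260: 366. Sum = 366.
Total: 12 + 366 + 140 = 518 days.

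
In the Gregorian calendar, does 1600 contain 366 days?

Yes

1600 is a leap year (divisible by 400).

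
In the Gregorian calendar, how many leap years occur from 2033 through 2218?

44

Years divisible by 4: 2036, 2040, …, 2216 — 46 in all.
Of these, 2100, 2200 are divisible by 100 but not 400, so not leap.
Leap years: 46 − 2 = 44.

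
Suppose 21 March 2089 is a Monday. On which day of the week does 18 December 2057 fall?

Tuesday

Count forward from the earlier date (December 18, 2057) to the later (March 21, 2089):
From December 18, 2057 to December 18, 2088: 31 years, of which 8 contain a Feb 29 — 23×365 + 8×366 = 11323 days.
December 2088: 31 − 18 = 13 days remain.
Then January (31), February 2089 (28): 31 + 28 = 59 days.
March 1–21, 2089: 21 days.
Residual: 93 days.
Total: 11416 days.
11416 mod 7 = 6, so 6 days before Monday is Tuesday.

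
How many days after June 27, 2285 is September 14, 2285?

June 2285: 30 − 27 = 3 days remain.
Then July (31), August (31): 31 + 31 = 62 days.
September 1–14, 2285: 14 days.
Total: 3 + 62 + 14 = 79 days.

79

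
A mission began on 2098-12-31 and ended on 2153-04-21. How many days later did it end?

Day-of-year of December 31, 2098: 365.
Day-of-year of April 21, 2153: 111.
2098 has 365 days, so 365 − 365 = 0 days remain in 2098.
Full years 2099–2152: 41 common + 13 leap = 41×365 + 13×366 = 19723 days.
Total: 0 + 19723 + 111 = 19834 days.

19834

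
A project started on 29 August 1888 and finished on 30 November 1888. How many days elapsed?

93

August 1888: 31 − 29 = 2 days remain.
Then September (30), October (31): 30 + 31 = 61 days.
November 1–30, 1888: 30 days.
Total: 2 + 61 + 30 = 93 days.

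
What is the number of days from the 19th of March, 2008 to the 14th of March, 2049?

14970

From March 19, 2008 to March 19, 2048: 40 years, of which 10 contain a Feb 29 — 30×365 + 10×366 = 14610 days.
March 2048: 31 − 19 = 12 days remain.
Then 11 full months totalling 334 days.
March 1–14, 2049: 14 days.
Residual: 360 days.
Total: 14970 days.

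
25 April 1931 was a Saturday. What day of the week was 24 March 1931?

Count forward from the earlier date (March 24, 1931) to the later (April 25, 1931):
March 1931: 31 − 24 = 7 days remain.
April 1–25, 1931: 25 days.
Total: 7 + 25 = 32 days.
32 mod 7 = 4, so 4 days before Saturday is Tuesday.

Tuesday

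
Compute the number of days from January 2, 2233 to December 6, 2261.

Day-of-year of January 2, 2233: 2.
Day-of-year of December 6, 2261: 340.
2233 has 365 days, so 365 − 2 = 363 days remain in 2233.
Full years 2234–2260: 20 common + 7 leap = 20×365 + 7×366 = 9862 days.
Total: 363 + 9862 + 340 = 10565 days.

10565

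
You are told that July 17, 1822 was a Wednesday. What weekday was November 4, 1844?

Monday

From July 17, 1822 to July 17, 1844: 22 years, of which 6 contain a Feb 29 — 16×365 + 6×366 = 8036 days.
July 1844: 31 − 17 = 14 days remain.
Then August (31), September (30), October (31): 31 + 30 + 31 = 92 days.
November 1–4, 1844: 4 days.
Residual: 110 days.
Total: 8146 days.
8146 mod 7 = 5, so 5 days after Wednesday is Monday.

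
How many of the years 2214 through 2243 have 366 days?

7

Years divisible by 4 in [2214, 2243]: 2216, 2220, 2224, 2228, 2232, 2236, 2240.
No century exceptions apply. Count: 7.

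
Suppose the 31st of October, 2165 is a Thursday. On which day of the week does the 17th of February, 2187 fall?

Saturday

Day-of-year of October 31, 2165: 304.
Day-of-year of February 17, 2187: 48.
2165 has 365 days, so 365 − 304 = 61 days remain in 2165.
Full years 2166–2186: 16 common + 5 leap = 16×365 + 5×366 = 7670 days.
Total: 61 + 7670 + 48 = 7779 days.
7779 mod 7 = 2, so 2 days after Thursday is Saturday.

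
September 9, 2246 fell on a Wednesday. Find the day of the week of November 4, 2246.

September 2246: 30 − 9 = 21 days remain.
Then October (31): 31 days.
November 1–4, 2246: 4 days.
Total: 21 + 31 + 4 = 56 days.
56 is a multiple of 7, so November 4, 2246 falls on the same weekday: Wednesday.

Wednesday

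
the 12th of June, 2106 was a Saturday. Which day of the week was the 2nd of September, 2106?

June 2106: 30 − 12 = 18 days remain.
Then July (31), August (31): 31 + 31 = 62 days.
September 1–2, 2106: 2 days.
Total: 18 + 62 + 2 = 82 days.
82 mod 7 = 5, so 5 days after Saturday is Thursday.

Thursday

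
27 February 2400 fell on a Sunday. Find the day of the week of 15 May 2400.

February 2400: 29 − 27 = 2 days remain (2400 is a leap year (divisible by 400), so February has 29 days).
Then March (31), April (30): 31 + 30 = 61 days.
May 1–15, 2400: 15 days.
Total: 2 + 61 + 15 = 78 days.
78 mod 7 = 1, so 1 day after Sunday is Monday.

Monday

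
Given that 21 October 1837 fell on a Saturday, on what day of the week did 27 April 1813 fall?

Tuesday

Count forward from the earlier date (April 27, 1813) to the later (October 21, 1837):
From April 27, 1813 to April 27, 1837: 24 years, of which 6 contain a Feb 29 — 18×365 + 6×366 = 8766 days.
April 1837: 30 − 27 = 3 days remain.
Then May (31), June (30), July (31), August (31), September (30): 31 + 30 + 31 + 31 + 30 = 153 days.
October 1–21, 1837: 21 days.
Residual: 177 days.
Total: 8943 days.
8943 mod 7 = 4, so 4 days before Saturday is Tuesday.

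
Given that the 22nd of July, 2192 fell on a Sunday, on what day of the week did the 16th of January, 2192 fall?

Monday

Count forward from the earlier date (January 16, 2192) to the later (July 22, 2192):
January 2192: 31 − 16 = 15 days remain.
Then February 2192 (29), March (31), April (30), May (31), June (30): 29 + 31 + 30 + 31 + 30 = 151 days.
July 1–22, 2192: 22 days.
Total: 15 + 151 + 22 = 188 days.
188 mod 7 = 6, so 6 days before Sunday is Monday.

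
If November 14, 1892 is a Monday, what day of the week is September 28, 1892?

Count forward from the earlier date (September 28, 1892) to the later (November 14, 1892):
September 1892: 30 − 28 = 2 days remain.
Then October (31): 31 days.
November 1–14, 1892: 14 days.
Total: 2 + 31 + 14 = 47 days.
47 mod 7 = 5, so 5 days before Monday is Wednesday.

Wednesday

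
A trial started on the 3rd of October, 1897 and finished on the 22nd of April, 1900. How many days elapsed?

931

October 3, 1897 → October 3, 1898: 365 days.
October 3, 1898 → October 3, 1899: 365 days.
October 1899: 31 − 3 = 28 days remain.
Then November (30), December (31), January (31), February 1900 (28), March (31): 30 + 31 + 31 + 28 + 31 = 151 days.
April 1–22, 1900: 22 days.
Residual: 201 days.
Total: 931 days.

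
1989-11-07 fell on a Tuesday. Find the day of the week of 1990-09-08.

Day-of-year of November 7, 1989: 311.
Day-of-year of September 8, 1990: 251.
1989 has 365 days, so 365 − 311 = 54 days remain in 1989.
Total: 54 + 251 = 305 days.
305 mod 7 = 4, so 4 days after Tuesday is Saturday.

Saturday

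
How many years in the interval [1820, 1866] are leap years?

12

Years divisible by 4 in [1820, 1866]: 1820, 1824, 1828, 1832, 1836, 1840, 1844, 1848, 1852, 1856, 1860, 1864.
No century exceptions apply. Count: 12.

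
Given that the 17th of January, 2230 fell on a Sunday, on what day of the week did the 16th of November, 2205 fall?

Count forward from the earlier date (November 16, 2205) to the later (January 17, 2230):
From November 16, 2205 to November 16, 2229: 24 years, of which 6 contain a Feb 29 — 18×365 + 6×366 = 8766 days.
November 2229: 30 − 16 = 14 days remain.
Then December (31): 31 days.
January 1–17, 2230: 17 days.
Residual: 62 days.
Total: 8828 days.
8828 mod 7 = 1, so 1 day before Sunday is Saturday.

Saturday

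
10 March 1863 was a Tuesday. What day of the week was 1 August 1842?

Monday

Count forward from the earlier date (August 1, 1842) to the later (March 10, 1863):
From August 1, 1842 to August 1, 1862: 20 years, of which 5 contain a Feb 29 — 15×365 + 5×366 = 7305 days.
August 1862: 31 − 1 = 30 days remain.
Then September (30), October (31), November (30), December (31), January (31), February 1863 (28): 30 + 31 + 30 + 31 + 31 + 28 = 181 days.
March 1–10, 1863: 10 days.
Residual: 221 days.
Total: 7526 days.
7526 mod 7 = 1, so 1 day before Tuesday is Monday.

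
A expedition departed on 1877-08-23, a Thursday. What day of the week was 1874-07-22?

Count forward from the earlier date (July 22, 1874) to the later (August 23, 1877):
July 22, 1874 → July 22, 1875: 365 days.
July 22, 1875 → July 22, 1876: 366 days (1876 is a leap year).
July 22, 1876 → July 22, 1877: 365 days.
July 1877: 31 − 22 = 9 days remain.
August 1–23, 1877: 23 days.
Residual: 32 days.
Total: 1128 days.
1128 mod 7 = 1, so 1 day before Thursday is Wednesday.

Wednesday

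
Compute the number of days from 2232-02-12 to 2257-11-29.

From February 12, 2232 to February 12, 2257: 25 years, of which 7 contain a Feb 29 — 18×365 + 7×366 = 9132 days.
February 2257: 28 − 12 = 16 days remain (2257 is not a leap year, so February has 28 days).
Then March (31), April (30), May (31), June (30), July (31), August (31), September (30), October (31): 31 + 30 + 31 + 30 + 31 + 31 + 30 + 31 = 245 days.
November 1–29, 2257: 29 days.
Residual: 290 days.
Total: 9422 days.

9422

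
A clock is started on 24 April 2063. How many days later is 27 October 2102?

From April 24, 2063 to April 24, 2102: 39 years, of which 9 contain a Feb 29 — 30×365 + 9×366 = 14244 days.
(2100 is not a leap year (divisible by 100 but not 400).)
April 2102: 30 − 24 = 6 days remain.
Then May (31), June (30), July (31), August (31), September (30): 31 + 30 + 31 + 31 + 30 = 153 days.
October 1–27, 2102: 27 days.
Residual: 186 days.
Total: 14430 days.

14430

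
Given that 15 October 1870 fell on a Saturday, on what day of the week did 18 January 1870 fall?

Count forward from the earlier date (January 18, 1870) to the later (October 15, 1870):
January 1870: 31 − 18 = 13 days remain.
Then February 1870 (28), March (31), April (30), May (31), June (30), July (31), August (31), September (30): 28 + 31 + 30 + 31 + 30 + 31 + 31 + 30 = 242 days.
October 1–15, 1870: 15 days.
Total: 13 + 242 + 15 = 270 days.
270 mod 7 = 4, so 4 days before Saturday is Tuesday.

Tuesday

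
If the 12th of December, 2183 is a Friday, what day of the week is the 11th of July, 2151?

Count forward from the earlier date (July 11, 2151) to the later (December 12, 2183):
From July 11, 2151 to July 11, 2183: 32 years, of which 8 contain a Feb 29 — 24×365 + 8×366 = 11688 days.
July 2183: 31 − 11 = 20 days remain.
Then August (31), September (30), October (31), November (30): 31 + 30 + 31 + 30 = 122 days.
December 1–12, 2183: 12 days.
Residual: 154 days.
Total: 11842 days.
11842 mod 7 = 5, so 5 days before Friday is Sunday.

Sunday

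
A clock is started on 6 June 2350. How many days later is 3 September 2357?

Day-of-year of June 6, 2350: 157.
Day-of-year of September 3, 2357: 246.
2350 has 365 days, so 365 − 157 = 208 days remain in 2350.
Full years: 2351: 365; 2352: 366; 2353: 365; 2354: 365; 2355: 365; 2356: 366. Sum = 2192.
Total: 208 + 2192 + 246 = 2646 days.

2646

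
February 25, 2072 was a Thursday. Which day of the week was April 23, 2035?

Count forward from the earlier date (April 23, 2035) to the later (February 25, 2072):
Day-of-year of April 23, 2035: 113.
Day-of-year of February 25, 2072: 56.
2035 has 365 days, so 365 − 113 = 252 days remain in 2035.
Full years 2036–2071: 27 common + 9 leap = 27×365 + 9×366 = 13149 days.
Total: 252 + 13149 + 56 = 13457 days.
13457 mod 7 = 3, so 3 days before Thursday is Monday.

Monday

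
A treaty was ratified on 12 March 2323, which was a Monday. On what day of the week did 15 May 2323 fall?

Tuesday

March 2323: 31 − 12 = 19 days remain.
Then April (30): 30 days.
May 1–15, 2323: 15 days.
Total: 19 + 30 + 15 = 64 days.
64 mod 7 = 1, so 1 day after Monday is Tuesday.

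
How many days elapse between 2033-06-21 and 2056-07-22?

From June 21, 2033 to June 21, 2056: 23 years, of which 6 contain a Feb 29 — 17×365 + 6×366 = 8401 days.
June 2056: 30 − 21 = 9 days remain.
July 1–22, 2056: 22 days.
Residual: 31 days.
Total: 8432 days.

8432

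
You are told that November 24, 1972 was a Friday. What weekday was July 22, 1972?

Saturday

Count forward from the earlier date (July 22, 1972) to the later (November 24, 1972):
July 1972: 31 − 22 = 9 days remain.
Then August (31), September (30), October (31): 31 + 30 + 31 = 92 days.
November 1–24, 1972: 24 days.
Total: 9 + 92 + 24 = 125 days.
125 mod 7 = 6, so 6 days before Friday is Saturday.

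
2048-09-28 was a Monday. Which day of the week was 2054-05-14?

Thursday

September 28, 2048 → September 28, 2049: 365 days.
September 28, 2049 → September 28, 2050: 365 days.
September 28, 2050 → September 28, 2051: 365 days.
September 28, 2051 → September 28, 2052: 366 days (2052 is a leap year).
September 28, 2052 → September 28, 2053: 365 days.
September 2053: 30 − 28 = 2 days remain.
Then October (31), November (30), December (31), January (31), February 2054 (28), March (31), April (30): 31 + 30 + 31 + 31 + 28 + 31 + 30 = 212 days.
May 1–14, 2054: 14 days.
Residual: 228 days.
Total: 2054 days.
2054 mod 7 = 3, so 3 days after Monday is Thursday.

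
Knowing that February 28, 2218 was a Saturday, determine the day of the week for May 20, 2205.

Count forward from the earlier date (May 20, 2205) to the later (February 28, 2218):
From May 20, 2205 to May 20, 2217: 12 years, of which 3 contain a Feb 29 — 9×365 + 3×366 = 4383 days.
May 2217: 31 − 20 = 11 days remain.
Then June (30), July (31), August (31), September (30), October (31), November (30), December (31), January (31): 30 + 31 + 31 + 30 + 31 + 30 + 31 + 31 = 245 days.
February 1–28, 2218: 28 days (2218 is not a leap year).
Residual: 284 days.
Total: 4667 days.
4667 mod 7 = 5, so 5 days before Saturday is Monday.

Monday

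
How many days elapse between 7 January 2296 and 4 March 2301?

January 7, 2296 → January 7, 2297: 366 days (2296 is a leap year).
January 7, 2297 → January 7, 2298: 365 days.
January 7, 2298 → January 7, 2299: 365 days.
January 7, 2299 → January 7, 2300: 365 days.
January 7, 2300 → January 7, 2301: 365 days (2300 is not a leap year (divisible by 100 but not 400)).
January 2301: 31 − 7 = 24 days remain.
Then February 2301 (28): 28 days.
March 1–4, 2301: 4 days.
Residual: 56 days.
Total: 1882 days.

1882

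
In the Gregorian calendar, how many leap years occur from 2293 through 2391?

23

Years divisible by 4: 2296, 2300, …, 2388 — 24 in all.
Of these, 2300 is divisible by 100 but not 400, so not leap.
Leap years: 24 − 1 = 23.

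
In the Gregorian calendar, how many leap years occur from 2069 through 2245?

Years divisible by 4: 2072, 2076, …, 2244 — 44 in all.
Of these, 2100, 2200 are divisible by 100 but not 400, so not leap.
Leap years: 44 − 2 = 42.

42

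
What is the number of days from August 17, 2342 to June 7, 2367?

9060

Day-of-year of August 17, 2342: 229.
Day-of-year of June 7, 2367: 158.
2342 has 365 days, so 365 − 229 = 136 days remain in 2342.
Full years 2343–2366: 18 common + 6 leap = 18×365 + 6×366 = 8766 days.
Total: 136 + 8766 + 158 = 9060 days.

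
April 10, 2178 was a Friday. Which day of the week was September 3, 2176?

Tuesday

Count forward from the earlier date (September 3, 2176) to the later (April 10, 2178):
September 2176: 30 − 3 = 27 days remain.
Then 18 full months totalling 547 days.
April 1–10, 2178: 10 days.
Total: 27 + 547 + 10 = 584 days.
584 mod 7 = 3, so 3 days before Friday is Tuesday.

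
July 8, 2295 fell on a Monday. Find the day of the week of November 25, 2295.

Monday

July 2295: 31 − 8 = 23 days remain.
Then August (31), September (30), October (31): 31 + 30 + 31 = 92 days.
November 1–25, 2295: 25 days.
Total: 23 + 92 + 25 = 140 days.
140 is a multiple of 7, so November 25, 2295 falls on the same weekday: Monday.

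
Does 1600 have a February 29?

1600 is a leap year (divisible by 400).

Yes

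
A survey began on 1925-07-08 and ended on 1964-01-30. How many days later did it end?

14085

From July 8, 1925 to July 8, 1963: 38 years, of which 9 contain a Feb 29 — 29×365 + 9×366 = 13879 days.
July 1963: 31 − 8 = 23 days remain.
Then August (31), September (30), October (31), November (30), December (31): 31 + 30 + 31 + 30 + 31 = 153 days.
January 1–30, 1964: 30 days.
Residual: 206 days.
Total: 14085 days.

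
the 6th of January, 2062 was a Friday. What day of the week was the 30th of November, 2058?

Saturday

Count forward from the earlier date (November 30, 2058) to the later (January 6, 2062):
November 30, 2058 → November 30, 2059: 365 days.
November 30, 2059 → November 30, 2060: 366 days (2060 is a leap year).
November 30, 2060 → November 30, 2061: 365 days.
November 2061: 30 − 30 = 0 days remain.
Then December (31): 31 days.
January 1–6, 2062: 6 days.
Residual: 37 days.
Total: 1133 days.
1133 mod 7 = 6, so 6 days before Friday is Saturday.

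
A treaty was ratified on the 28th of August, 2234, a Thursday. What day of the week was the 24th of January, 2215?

Count forward from the earlier date (January 24, 2215) to the later (August 28, 2234):
Day-of-year of January 24, 2215: 24.
Day-of-year of August 28, 2234: 240.
2215 has 365 days, so 365 − 24 = 341 days remain in 2215.
Full years 2216–2233: 13 common + 5 leap = 13×365 + 5×366 = 6575 days.
Total: 341 + 6575 + 240 = 7156 days.
7156 mod 7 = 2, so 2 days before Thursday is Tuesday.

Tuesday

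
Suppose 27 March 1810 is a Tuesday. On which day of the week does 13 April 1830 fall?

From March 27, 1810 to March 27, 1830: 20 years, of which 5 contain a Feb 29 — 15×365 + 5×366 = 7305 days.
March 1830: 31 − 27 = 4 days remain.
April 1–13, 1830: 13 days.
Residual: 17 days.
Total: 7322 days.
7322 is a multiple of 7, so 13 April 1830 falls on the same weekday: Tuesday.

Tuesday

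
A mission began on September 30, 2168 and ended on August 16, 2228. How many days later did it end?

From September 30, 2168 to September 30, 2227: 59 years, of which 13 contain a Feb 29 — 46×365 + 13×366 = 21548 days.
(2200 is not a leap year (divisible by 100 but not 400).)
September 2227: 30 − 30 = 0 days remain.
Then 10 full months totalling 305 days.
August 1–16, 2228: 16 days.
Residual: 321 days.
Total: 21869 days.

21869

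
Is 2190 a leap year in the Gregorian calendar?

2190 is not a leap year.

No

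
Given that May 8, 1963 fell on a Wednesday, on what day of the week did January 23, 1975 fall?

Day-of-year of May 8, 1963: 128.
Day-of-year of January 23, 1975: 23.
1963 has 365 days, so 365 − 128 = 237 days remain in 1963.
Full years 1964–1974: 8 common + 3 leap = 8×365 + 3×366 = 4018 days.
Total: 237 + 4018 + 23 = 4278 days.
4278 mod 7 = 1, so 1 day after Wednesday is Thursday.

Thursday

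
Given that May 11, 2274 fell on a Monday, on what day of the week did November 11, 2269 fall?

Thursday

Count forward from the earlier date (November 11, 2269) to the later (May 11, 2274):
November 11, 2269 → November 11, 2270: 365 days.
November 11, 2270 → November 11, 2271: 365 days.
November 11, 2271 → November 11, 2272: 366 days (2272 is a leap year).
November 11, 2272 → November 11, 2273: 365 days.
November 2273: 30 − 11 = 19 days remain.
Then December (31), January (31), February 2274 (28), March (31), April (30): 31 + 31 + 28 + 31 + 30 = 151 days.
May 1–11, 2274: 11 days.
Residual: 181 days.
Total: 1642 days.
1642 mod 7 = 4, so 4 days before Monday is Thursday.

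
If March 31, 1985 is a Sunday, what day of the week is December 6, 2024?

From March 31, 1985 to March 31, 2024: 39 years, of which 10 contain a Feb 29 — 29×365 + 10×366 = 14245 days.
(2000 is a leap year (divisible by 400).)
March 2024: 31 − 31 = 0 days remain.
Then April (30), May (31), June (30), July (31), August (31), September (30), October (31), November (30): 30 + 31 + 30 + 31 + 31 + 30 + 31 + 30 = 244 days.
December 1–6, 2024: 6 days.
Residual: 250 days.
Total: 14495 days.
14495 mod 7 = 5, so 5 days after Sunday is Friday.

Friday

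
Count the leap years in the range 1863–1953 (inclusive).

22

Years divisible by 4: 1864, 1868, …, 1952 — 23 in all.
Of these, 1900 is divisible by 100 but not 400, so not leap.
Leap years: 23 − 1 = 22.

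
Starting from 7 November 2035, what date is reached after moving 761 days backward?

7 October 2033

Count 761 days before November 7, 2035:
October 2033: 31 − 7 = 24 days remain.
Then 24 full months totalling 730 days.
November 1–7, 2035: 7 days.
Total: 24 + 730 + 7 = 761 days.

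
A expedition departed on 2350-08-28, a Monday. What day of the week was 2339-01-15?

Count forward from the earlier date (January 15, 2339) to the later (August 28, 2350):
Day-of-year of January 15, 2339: 15.
Day-of-year of August 28, 2350: 240.
2339 has 365 days, so 365 − 15 = 350 days remain in 2339.
Full years 2340–2349: 7 common + 3 leap = 7×365 + 3×366 = 3653 days.
Total: 350 + 3653 + 240 = 4243 days.
4243 mod 7 = 1, so 1 day before Monday is Sunday.

Sunday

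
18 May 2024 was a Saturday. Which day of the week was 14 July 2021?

Count forward from the earlier date (July 14, 2021) to the later (May 18, 2024):
July 14, 2021 → July 14, 2022: 365 days.
July 14, 2022 → July 14, 2023: 365 days.
July 2023: 31 − 14 = 17 days remain.
Then 9 full months totalling 274 days.
May 1–18, 2024: 18 days.
Residual: 309 days.
Total: 1039 days.
1039 mod 7 = 3, so 3 days before Saturday is Wednesday.

Wednesday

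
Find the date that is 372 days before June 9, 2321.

June 2, 2320

Count 372 days before June 9, 2321:
June 2320: 30 − 2 = 28 days remain.
Then 11 full months totalling 335 days.
June 1–9, 2321: 9 days.
Total: 28 + 335 + 9 = 372 days.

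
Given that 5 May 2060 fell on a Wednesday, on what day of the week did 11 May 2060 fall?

Tuesday

Within May 2060: 11 − 5 = 6 days.
6 mod 7 = 6, so 6 days after Wednesday is Tuesday.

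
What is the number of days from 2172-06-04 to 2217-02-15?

From June 4, 2172 to June 4, 2216: 44 years, of which 10 contain a Feb 29 — 34×365 + 10×366 = 16070 days.
(2200 is not a leap year (divisible by 100 but not 400).)
June 2216: 30 − 4 = 26 days remain.
Then July (31), August (31), September (30), October (31), November (30), December (31), January (31): 31 + 31 + 30 + 31 + 30 + 31 + 31 = 215 days.
February 1–15, 2217: 15 days (2217 is not a leap year).
Residual: 256 days.
Total: 16326 days.

16326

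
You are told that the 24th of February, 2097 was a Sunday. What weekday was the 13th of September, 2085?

Count forward from the earlier date (September 13, 2085) to the later (February 24, 2097):
From September 13, 2085 to September 13, 2096: 11 years, of which 3 contain a Feb 29 — 8×365 + 3×366 = 4018 days.
September 2096: 30 − 13 = 17 days remain.
Then October (31), November (30), December (31), January (31): 31 + 30 + 31 + 31 = 123 days.
February 1–24, 2097: 24 days (2097 is not a leap year).
Residual: 164 days.
Total: 4182 days.
4182 mod 7 = 3, so 3 days before Sunday is Thursday.

Thursday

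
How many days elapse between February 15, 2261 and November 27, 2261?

February 2261: 28 − 15 = 13 days remain (2261 is not a leap year, so February has 28 days).
Then March (31), April (30), May (31), June (30), July (31), August (31), September (30), October (31): 31 + 30 + 31 + 30 + 31 + 31 + 30 + 31 = 245 days.
November 1–27, 2261: 27 days.
Total: 13 + 245 + 27 = 285 days.

285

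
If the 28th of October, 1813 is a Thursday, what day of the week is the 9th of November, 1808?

Wednesday

Count forward from the earlier date (November 9, 1808) to the later (October 28, 1813):
November 9, 1808 → November 9, 1809: 365 days.
November 9, 1809 → November 9, 1810: 365 days.
November 9, 1810 → November 9, 1811: 365 days.
November 9, 1811 → November 9, 1812: 366 days (1812 is a leap year).
November 1812: 30 − 9 = 21 days remain.
Then 10 full months totalling 304 days.
October 1–28, 1813: 28 days.
Residual: 353 days.
Total: 1814 days.
1814 mod 7 = 1, so 1 day before Thursday is Wednesday.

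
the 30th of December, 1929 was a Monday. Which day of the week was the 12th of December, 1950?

From December 30, 1929 to December 30, 1949: 20 years, of which 5 contain a Feb 29 — 15×365 + 5×366 = 7305 days.
December 1949: 31 − 30 = 1 day remains.
Then 11 full months totalling 334 days.
December 1–12, 1950: 12 days.
Residual: 347 days.
Total: 7652 days.
7652 mod 7 = 1, so 1 day after Monday is Tuesday.

Tuesday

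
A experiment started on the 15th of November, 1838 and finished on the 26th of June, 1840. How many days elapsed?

589

November 15, 1838 → November 15, 1839: 365 days.
November 1839: 30 − 15 = 15 days remain.
Then December (31), January (31), February 1840 (29), March (31), April (30), May (31): 31 + 31 + 29 + 31 + 30 + 31 = 183 days.
June 1–26, 1840: 26 days.
Residual: 224 days.
Total: 589 days.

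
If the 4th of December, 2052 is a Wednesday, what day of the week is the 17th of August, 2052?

Count forward from the earlier date (August 17, 2052) to the later (December 4, 2052):
August 2052: 31 − 17 = 14 days remain.
Then September (30), October (31), November (30): 30 + 31 + 30 = 91 days.
December 1–4, 2052: 4 days.
Total: 14 + 91 + 4 = 109 days.
109 mod 7 = 4, so 4 days before Wednesday is Saturday.

Saturday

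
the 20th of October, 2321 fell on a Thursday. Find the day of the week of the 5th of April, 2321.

Count forward from the earlier date (April 5, 2321) to the later (October 20, 2321):
April 2321: 30 − 5 = 25 days remain.
Then May (31), June (30), July (31), August (31), September (30): 31 + 30 + 31 + 31 + 30 = 153 days.
October 1–20, 2321: 20 days.
Total: 25 + 153 + 20 = 198 days.
198 mod 7 = 2, so 2 days before Thursday is Tuesday.

Tuesday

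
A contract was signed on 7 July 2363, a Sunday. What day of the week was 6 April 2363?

Count forward from the earlier date (April 6, 2363) to the later (July 7, 2363):
April 2363: 30 − 6 = 24 days remain.
Then May (31), June (30): 31 + 30 = 61 days.
July 1–7, 2363: 7 days.
Total: 24 + 61 + 7 = 92 days.
92 mod 7 = 1, so 1 day before Sunday is Saturday.

Saturday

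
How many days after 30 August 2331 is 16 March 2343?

4216

Day-of-year of August 30, 2331: 242.
Day-of-year of March 16, 2343: 75.
2331 has 365 days, so 365 − 242 = 123 days remain in 2331.
Full years 2332–2342: 8 common + 3 leap = 8×365 + 3×366 = 4018 days.
Total: 123 + 4018 + 75 = 4216 days.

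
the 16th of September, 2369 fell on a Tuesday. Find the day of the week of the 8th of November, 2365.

Count forward from the earlier date (November 8, 2365) to the later (September 16, 2369):
Day-of-year of November 8, 2365: 312.
Day-of-year of September 16, 2369: 259.
2365 has 365 days, so 365 − 312 = 53 days remain in 2365.
Full years: 2366: 365; 2367: 365; 2368: 366. Sum = 1096.
Total: 53 + 1096 + 259 = 1408 days.
1408 mod 7 = 1, so 1 day before Tuesday is Monday.

Monday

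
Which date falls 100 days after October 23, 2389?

January 31, 2390

Count 100 days after October 23, 2389:
Day-of-year of October 23, 2389: 296.
Day-of-year of January 31, 2390: 31.
2389 has 365 days, so 365 − 296 = 69 days remain in 2389.
Total: 69 + 31 = 100 days.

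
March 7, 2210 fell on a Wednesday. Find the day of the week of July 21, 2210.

March 2210: 31 − 7 = 24 days remain.
Then April (30), May (31), June (30): 30 + 31 + 30 = 91 days.
July 1–21, 2210: 21 days.
Total: 24 + 91 + 21 = 136 days.
136 mod 7 = 3, so 3 days after Wednesday is Saturday.

Saturday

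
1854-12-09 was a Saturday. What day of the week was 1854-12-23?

Saturday

Within December 1854: 23 − 9 = 14 days.
14 is a multiple of 7, so 1854-12-23 falls on the same weekday: Saturday.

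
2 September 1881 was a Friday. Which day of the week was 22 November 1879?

Saturday

Count forward from the earlier date (November 22, 1879) to the later (September 2, 1881):
November 22, 1879 → November 22, 1880: 366 days (1880 is a leap year).
November 1880: 30 − 22 = 8 days remain.
Then 9 full months totalling 274 days.
September 1–2, 1881: 2 days.
Residual: 284 days.
Total: 650 days.
650 mod 7 = 6, so 6 days before Friday is Saturday.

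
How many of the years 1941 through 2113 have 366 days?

42

Years divisible by 4: 1944, 1948, …, 2112 — 43 in all.
Of these, 2100 is divisible by 100 but not 400, so not leap.
2000 is divisible by 400, so still leap.
Leap years: 43 − 1 = 42.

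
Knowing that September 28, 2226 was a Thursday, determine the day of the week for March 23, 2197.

Count forward from the earlier date (March 23, 2197) to the later (September 28, 2226):
Day-of-year of March 23, 2197: 82.
Day-of-year of September 28, 2226: 271.
2197 has 365 days, so 365 − 82 = 283 days remain in 2197.
Full years 2198–2225: 22 common + 6 leap = 22×365 + 6×366 = 10226 days.
Total: 283 + 10226 + 271 = 10780 days.
10780 is a multiple of 7, so March 23, 2197 falls on the same weekday: Thursday.

Thursday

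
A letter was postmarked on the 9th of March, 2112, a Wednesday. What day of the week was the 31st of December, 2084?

Count forward from the earlier date (December 31, 2084) to the later (March 9, 2112):
From December 31, 2084 to December 31, 2111: 27 years, of which 5 contain a Feb 29 — 22×365 + 5×366 = 9860 days.
(2100 is not a leap year (divisible by 100 but not 400).)
December 2111: 31 − 31 = 0 days remain.
Then January (31), February 2112 (29): 31 + 29 = 60 days.
March 1–9, 2112: 9 days.
Residual: 69 days.
Total: 9929 days.
9929 mod 7 = 3, so 3 days before Wednesday is Sunday.

Sunday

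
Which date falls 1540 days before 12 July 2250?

24 April 2246

Count 1540 days before July 12, 2250:
Day-of-year of April 24, 2246: 114.
Day-of-year of July 12, 2250: 193.
2246 has 365 days, so 365 − 114 = 251 days remain in 2246.
Full years: 2247: 365; 2248: 366; 2249: 365. Sum = 1096.
Total: 251 + 1096 + 193 = 1540 days.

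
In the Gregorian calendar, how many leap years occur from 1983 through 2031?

12

Years divisible by 4 in [1983, 2031]: 1984, 1988, 1992, 1996, 2000, 2004, 2008, 2012, 2016, 2020, 2024, 2028.
2000 is divisible by 400, so still leap.
No century exceptions apply. Count: 12.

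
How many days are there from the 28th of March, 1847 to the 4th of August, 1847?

129

March 1847: 31 − 28 = 3 days remain.
Then April (30), May (31), June (30), July (31): 30 + 31 + 30 + 31 = 122 days.
August 1–4, 1847: 4 days.
Total: 3 + 122 + 4 = 129 days.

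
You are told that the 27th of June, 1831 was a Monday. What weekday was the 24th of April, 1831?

Sunday

Count forward from the earlier date (April 24, 1831) to the later (June 27, 1831):
April 1831: 30 − 24 = 6 days remain.
Then May (31): 31 days.
June 1–27, 1831: 27 days.
Total: 6 + 31 + 27 = 64 days.
64 mod 7 = 1, so 1 day before Monday is Sunday.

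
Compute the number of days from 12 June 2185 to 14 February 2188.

977

Day-of-year of June 12, 2185: 163.
Day-of-year of February 14, 2188: 45.
2185 has 365 days, so 365 − 163 = 202 days remain in 2185.
Full years: 2186: 365; 2187: 365. Sum = 730.
Total: 202 + 730 + 45 = 977 days.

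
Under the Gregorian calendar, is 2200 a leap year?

No

2200 is not a leap year (divisible by 100 but not 400).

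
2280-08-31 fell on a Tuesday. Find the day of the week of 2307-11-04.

From August 31, 2280 to August 31, 2307: 27 years, of which 5 contain a Feb 29 — 22×365 + 5×366 = 9860 days.
(2300 is not a leap year (divisible by 100 but not 400).)
August 2307: 31 − 31 = 0 days remain.
Then September (30), October (31): 30 + 31 = 61 days.
November 1–4, 2307: 4 days.
Residual: 65 days.
Total: 9925 days.
9925 mod 7 = 6, so 6 days after Tuesday is Monday.

Monday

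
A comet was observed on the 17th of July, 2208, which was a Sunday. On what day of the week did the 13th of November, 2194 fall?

Count forward from the earlier date (November 13, 2194) to the later (July 17, 2208):
Day-of-year of November 13, 2194: 317.
Day-of-year of July 17, 2208: 199.
2194 has 365 days, so 365 − 317 = 48 days remain in 2194.
Full years 2195–2207: 11 common + 2 leap = 11×365 + 2×366 = 4747 days.
Total: 48 + 4747 + 199 = 4994 days.
4994 mod 7 = 3, so 3 days before Sunday is Thursday.

Thursday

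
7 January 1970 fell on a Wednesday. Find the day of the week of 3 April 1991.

Day-of-year of January 7, 1970: 7.
Day-of-year of April 3, 1991: 93.
1970 has 365 days, so 365 − 7 = 358 days remain in 1970.
Full years 1971–1990: 15 common + 5 leap = 15×365 + 5×366 = 7305 days.
Total: 358 + 7305 + 93 = 7756 days.
7756 is a multiple of 7, so 3 April 1991 falls on the same weekday: Wednesday.

Wednesday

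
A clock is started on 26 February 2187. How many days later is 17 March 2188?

February 2187: 28 − 26 = 2 days remain (2187 is not a leap year, so February has 28 days).
Then 12 full months totalling 366 days.
March 1–17, 2188: 17 days.
Total: 2 + 366 + 17 = 385 days.

385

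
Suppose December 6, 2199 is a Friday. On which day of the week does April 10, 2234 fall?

From December 6, 2199 to December 6, 2233: 34 years, of which 8 contain a Feb 29 — 26×365 + 8×366 = 12418 days.
(2200 is not a leap year (divisible by 100 but not 400).)
December 2233: 31 − 6 = 25 days remain.
Then January (31), February 2234 (28), March (31): 31 + 28 + 31 = 90 days.
April 1–10, 2234: 10 days.
Residual: 125 days.
Total: 12543 days.
12543 mod 7 = 6, so 6 days after Friday is Thursday.

Thursday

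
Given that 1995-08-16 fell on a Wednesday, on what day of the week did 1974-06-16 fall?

Count forward from the earlier date (June 16, 1974) to the later (August 16, 1995):
From June 16, 1974 to June 16, 1995: 21 years, of which 5 contain a Feb 29 — 16×365 + 5×366 = 7670 days.
June 1995: 30 − 16 = 14 days remain.
Then July (31): 31 days.
August 1–16, 1995: 16 days.
Residual: 61 days.
Total: 7731 days.
7731 mod 7 = 3, so 3 days before Wednesday is Sunday.

Sunday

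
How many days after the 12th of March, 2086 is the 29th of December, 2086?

292

March 2086: 31 − 12 = 19 days remain.
Then April (30), May (31), June (30), July (31), August (31), September (30), October (31), November (30): 30 + 31 + 30 + 31 + 31 + 30 + 31 + 30 = 244 days.
December 1–29, 2086: 29 days.
Total: 19 + 244 + 29 = 292 days.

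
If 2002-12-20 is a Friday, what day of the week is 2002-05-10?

Count forward from the earlier date (May 10, 2002) to the later (December 20, 2002):
May 2002: 31 − 10 = 21 days remain.
Then June (30), July (31), August (31), September (30), October (31), November (30): 30 + 31 + 31 + 30 + 31 + 30 = 183 days.
December 1–20, 2002: 20 days.
Total: 21 + 183 + 20 = 224 days.
224 is a multiple of 7, so 2002-05-10 falls on the same weekday: Friday.

Friday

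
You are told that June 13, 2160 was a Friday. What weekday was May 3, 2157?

Tuesday

Count forward from the earlier date (May 3, 2157) to the later (June 13, 2160):
Day-of-year of May 3, 2157: 123.
Day-of-year of June 13, 2160: 165.
2157 has 365 days, so 365 − 123 = 242 days remain in 2157.
Full years: 2158: 365; 2159: 365. Sum = 730.
Total: 242 + 730 + 165 = 1137 days.
1137 mod 7 = 3, so 3 days before Friday is Tuesday.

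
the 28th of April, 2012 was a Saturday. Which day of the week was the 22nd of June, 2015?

Monday

April 28, 2012 → April 28, 2013: 365 days.
April 28, 2013 → April 28, 2014: 365 days.
April 28, 2014 → April 28, 2015: 365 days.
April 2015: 30 − 28 = 2 days remain.
Then May (31): 31 days.
June 1–22, 2015: 22 days.
Residual: 55 days.
Total: 1150 days.
1150 mod 7 = 2, so 2 days after Saturday is Monday.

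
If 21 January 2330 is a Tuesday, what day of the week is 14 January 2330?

Count forward from the earlier date (January 14, 2330) to the later (January 21, 2330):
Within January 2330: 21 − 14 = 7 days.
7 is a multiple of 7, so 14 January 2330 falls on the same weekday: Tuesday.

Tuesday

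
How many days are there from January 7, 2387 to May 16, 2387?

January 2387: 31 − 7 = 24 days remain.
Then February 2387 (28), March (31), April (30): 28 + 31 + 30 = 89 days.
May 1–16, 2387: 16 days.
Total: 24 + 89 + 16 = 129 days.

129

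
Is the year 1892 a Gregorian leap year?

1892 is a leap year.

Yes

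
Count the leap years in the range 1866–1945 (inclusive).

Years divisible by 4: 1868, 1872, …, 1944 — 20 in all.
Of these, 1900 is divisible by 100 but not 400, so not leap.
Leap years: 20 − 1 = 19.

19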